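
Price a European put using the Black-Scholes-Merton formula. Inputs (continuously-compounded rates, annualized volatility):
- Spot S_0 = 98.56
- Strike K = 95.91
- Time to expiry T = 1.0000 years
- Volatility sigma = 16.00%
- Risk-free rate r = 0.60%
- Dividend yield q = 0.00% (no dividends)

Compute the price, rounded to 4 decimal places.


d1 = (ln(S/K) + (r - q + 0.5*sigma^2) * T) / (sigma * sqrt(T)) = 0.28784530
d2 = d1 - sigma * sqrt(T) = 0.12784530
exp(-rT) = 0.99401796; exp(-qT) = 1.00000000
P = K * exp(-rT) * N(-d2) - S_0 * exp(-qT) * N(-d1)
N(-d1) = 0.38673258; N(-d2) = 0.44913570
P = 95.9100 * 0.99401796 * 0.44913570 - 98.5600 * 1.00000000 * 0.38673258 = 4.7026

Answer: Price = 4.7026


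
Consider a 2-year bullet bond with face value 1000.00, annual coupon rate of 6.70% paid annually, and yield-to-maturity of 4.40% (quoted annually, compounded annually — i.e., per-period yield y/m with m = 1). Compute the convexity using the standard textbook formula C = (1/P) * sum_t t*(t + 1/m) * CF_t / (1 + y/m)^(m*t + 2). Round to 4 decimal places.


Coupon per period c = face * coupon_rate / m = 67.000000
Periods per year m = 1; per-period yield y/m = 0.044000
Number of cashflows N = 2
Cashflows (t years, CF_t, discount factor 1/(1+y/m)^(m*t), PV):
  t = 1.0000: CF_t = 67.000000, DF = 0.957854, PV = 64.176245
  t = 2.0000: CF_t = 1067.000000, DF = 0.917485, PV = 978.956563
Price P = sum_t PV_t = 1043.132808
Convexity numerator sum_t t*(t + 1/m) * CF_t / (1+y/m)^(m*t + 2):
  t = 1.0000: term = 117.761493
  t = 2.0000: term = 5389.068143
Convexity = (1/P) * sum = 5506.829636 / 1043.132808 = 5.279126

Answer: Convexity = 5.2791


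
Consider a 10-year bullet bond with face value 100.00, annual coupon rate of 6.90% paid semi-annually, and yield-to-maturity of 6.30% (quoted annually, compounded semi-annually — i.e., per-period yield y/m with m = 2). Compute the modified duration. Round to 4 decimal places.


Coupon per period c = face * coupon_rate / m = 3.450000
Periods per year m = 2; per-period yield y/m = 0.031500
Number of cashflows N = 20
Cashflows (t years, CF_t, discount factor 1/(1+y/m)^(m*t), PV):
  t = 0.5000: CF_t = 3.450000, DF = 0.969462, PV = 3.344644
  t = 1.0000: CF_t = 3.450000, DF = 0.939856, PV = 3.242505
  t = 1.5000: CF_t = 3.450000, DF = 0.911155, PV = 3.143485
  t = 2.0000: CF_t = 3.450000, DF = 0.883330, PV = 3.047489
  t = 2.5000: CF_t = 3.450000, DF = 0.856355, PV = 2.954425
  t = 3.0000: CF_t = 3.450000, DF = 0.830204, PV = 2.864202
  t = 3.5000: CF_t = 3.450000, DF = 0.804851, PV = 2.776735
  t = 4.0000: CF_t = 3.450000, DF = 0.780272, PV = 2.691939
  t = 4.5000: CF_t = 3.450000, DF = 0.756444, PV = 2.609733
  t = 5.0000: CF_t = 3.450000, DF = 0.733344, PV = 2.530036
  t = 5.5000: CF_t = 3.450000, DF = 0.710949, PV = 2.452774
  t = 6.0000: CF_t = 3.450000, DF = 0.689238, PV = 2.377871
  t = 6.5000: CF_t = 3.450000, DF = 0.668190, PV = 2.305256
  t = 7.0000: CF_t = 3.450000, DF = 0.647785, PV = 2.234858
  t = 7.5000: CF_t = 3.450000, DF = 0.628003, PV = 2.166609
  t = 8.0000: CF_t = 3.450000, DF = 0.608825, PV = 2.100445
  t = 8.5000: CF_t = 3.450000, DF = 0.590232, PV = 2.036302
  t = 9.0000: CF_t = 3.450000, DF = 0.572208, PV = 1.974117
  t = 9.5000: CF_t = 3.450000, DF = 0.554734, PV = 1.913831
  t = 10.0000: CF_t = 103.450000, DF = 0.537793, PV = 55.634713
Price P = sum_t PV_t = 104.401969
First compute Macaulay numerator sum_t t * PV_t:
  t * PV_t at t = 0.5000: 1.672322
  t * PV_t at t = 1.0000: 3.242505
  t * PV_t at t = 1.5000: 4.715228
  t * PV_t at t = 2.0000: 6.094978
  t * PV_t at t = 2.5000: 7.386062
  t * PV_t at t = 3.0000: 8.592607
  t * PV_t at t = 3.5000: 9.718573
  t * PV_t at t = 4.0000: 10.767757
  t * PV_t at t = 4.5000: 11.743797
  t * PV_t at t = 5.0000: 12.650182
  t * PV_t at t = 5.5000: 13.490257
  t * PV_t at t = 6.0000: 14.267227
  t * PV_t at t = 6.5000: 14.984161
  t * PV_t at t = 7.0000: 15.644003
  t * PV_t at t = 7.5000: 16.249570
  t * PV_t at t = 8.0000: 16.803562
  t * PV_t at t = 8.5000: 17.308565
  t * PV_t at t = 9.0000: 17.767054
  t * PV_t at t = 9.5000: 18.181399
  t * PV_t at t = 10.0000: 556.347126
Macaulay duration D = 777.626934 / 104.401969 = 7.448393
Modified duration = D / (1 + y/m) = 7.448393 / (1 + 0.031500) = 7.220934

Answer: Modified duration = 7.2209


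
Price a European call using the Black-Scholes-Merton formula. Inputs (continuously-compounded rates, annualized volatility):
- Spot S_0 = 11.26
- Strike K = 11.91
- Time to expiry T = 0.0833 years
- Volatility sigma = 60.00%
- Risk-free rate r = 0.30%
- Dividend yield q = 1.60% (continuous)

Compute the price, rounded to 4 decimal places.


Answer: Price = 0.5108

Derivation:
d1 = (ln(S/K) + (r - q + 0.5*sigma^2) * T) / (sigma * sqrt(T)) = -0.24375212
d2 = d1 - sigma * sqrt(T) = -0.41692255
exp(-rT) = 0.99975013; exp(-qT) = 0.99866809
C = S_0 * exp(-qT) * N(d1) - K * exp(-rT) * N(d2)
N(d1) = 0.40371140; N(d2) = 0.33836753
C = 11.2600 * 0.99866809 * 0.40371140 - 11.9100 * 0.99975013 * 0.33836753 = 0.5108


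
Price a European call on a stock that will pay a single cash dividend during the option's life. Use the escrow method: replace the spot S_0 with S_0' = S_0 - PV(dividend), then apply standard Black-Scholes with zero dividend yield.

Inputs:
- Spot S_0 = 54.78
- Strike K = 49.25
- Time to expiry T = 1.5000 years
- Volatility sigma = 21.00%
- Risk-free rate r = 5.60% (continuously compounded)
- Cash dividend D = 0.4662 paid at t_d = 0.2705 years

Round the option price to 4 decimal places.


PV(D) = D * exp(-r * t_d) = 0.4662 * 0.98496615 = 0.45919122
S_0' = S_0 - PV(D) = 54.7800 - 0.45919122 = 54.32080878
d1 = (ln(S_0'/K) + (r + sigma^2/2)*T) / (sigma*sqrt(T)) = 0.83622082
d2 = d1 - sigma*sqrt(T) = 0.57902440
exp(-rT) = 0.91943126
N(d1) = 0.79848466; N(d2) = 0.71871365
C = S_0' * N(d1) - K * exp(-rT) * N(d2) = 54.32080878 * 0.79848466 - 49.2500 * 0.91943126 * 0.71871365 = 10.8295

Answer: Price = 10.8295


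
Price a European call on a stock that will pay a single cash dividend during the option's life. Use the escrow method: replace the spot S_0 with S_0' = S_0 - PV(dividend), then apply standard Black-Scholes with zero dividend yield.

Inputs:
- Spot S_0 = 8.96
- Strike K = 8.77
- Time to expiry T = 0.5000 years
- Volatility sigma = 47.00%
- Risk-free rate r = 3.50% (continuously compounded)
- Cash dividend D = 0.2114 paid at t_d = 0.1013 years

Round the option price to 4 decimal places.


PV(D) = D * exp(-r * t_d) = 0.2114 * 0.99646078 = 0.21065181
S_0' = S_0 - PV(D) = 8.9600 - 0.21065181 = 8.74934819
d1 = (ln(S_0'/K) + (r + sigma^2/2)*T) / (sigma*sqrt(T)) = 0.21173304
d2 = d1 - sigma*sqrt(T) = -0.12060715
exp(-rT) = 0.98265224
N(d1) = 0.58384235; N(d2) = 0.45200110
C = S_0' * N(d1) - K * exp(-rT) * N(d2) = 8.74934819 * 0.58384235 - 8.7700 * 0.98265224 * 0.45200110 = 1.2130

Answer: Price = 1.2130


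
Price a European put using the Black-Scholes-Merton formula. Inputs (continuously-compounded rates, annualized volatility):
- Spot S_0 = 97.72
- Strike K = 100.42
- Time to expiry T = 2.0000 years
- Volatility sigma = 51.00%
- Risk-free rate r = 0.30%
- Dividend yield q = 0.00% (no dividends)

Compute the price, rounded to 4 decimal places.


d1 = (ln(S/K) + (r - q + 0.5*sigma^2) * T) / (sigma * sqrt(T)) = 0.33115454
d2 = d1 - sigma * sqrt(T) = -0.39009437
exp(-rT) = 0.99401796; exp(-qT) = 1.00000000
P = K * exp(-rT) * N(-d2) - S_0 * exp(-qT) * N(-d1)
N(-d1) = 0.37026388; N(-d2) = 0.65176662
P = 100.4200 * 0.99401796 * 0.65176662 - 97.7200 * 1.00000000 * 0.37026388 = 28.8767

Answer: Price = 28.8767


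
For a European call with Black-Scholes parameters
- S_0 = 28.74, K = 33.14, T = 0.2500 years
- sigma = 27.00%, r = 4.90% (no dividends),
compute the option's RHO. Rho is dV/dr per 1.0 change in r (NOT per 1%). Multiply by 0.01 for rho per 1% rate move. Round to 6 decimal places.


Answer: Rho = 1.236189

Derivation:
d1 = -0.8969528248; d2 = -1.0319528248
phi(d1) = 0.2668147402; exp(-qT) = 1.0000000000; exp(-rT) = 0.9878247258
N(d2) = 0.1510471089
Rho = K*T*exp(-rT)*N(d2) = 33.1400 * 0.2500 * 0.9878247258 * 0.1510471089 = 1.236189


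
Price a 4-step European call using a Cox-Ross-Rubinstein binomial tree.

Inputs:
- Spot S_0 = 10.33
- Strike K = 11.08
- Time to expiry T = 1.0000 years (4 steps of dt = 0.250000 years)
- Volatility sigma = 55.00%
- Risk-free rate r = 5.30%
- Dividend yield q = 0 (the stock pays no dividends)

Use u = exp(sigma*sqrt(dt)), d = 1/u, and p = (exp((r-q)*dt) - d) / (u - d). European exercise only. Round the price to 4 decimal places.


dt = T/N = 0.250000
u = exp(sigma*sqrt(dt)) = 1.316531; d = 1/u = 0.759572
p = (exp((r-q)*dt) - d) / (u - d) = 0.455628
Discount per step: exp(-r*dt) = 0.986837
Stock lattice S(k, i) with i counting down-moves:
  k=0: S(0,0) = 10.3300
  k=1: S(1,0) = 13.5998; S(1,1) = 7.8464
  k=2: S(2,0) = 17.9045; S(2,1) = 10.3300; S(2,2) = 5.9599
  k=3: S(3,0) = 23.5718; S(3,1) = 13.5998; S(3,2) = 7.8464; S(3,3) = 4.5270
  k=4: S(4,0) = 31.0330; S(4,1) = 17.9045; S(4,2) = 10.3300; S(4,3) = 5.9599; S(4,4) = 3.4386
Terminal payoffs V(N, i) = max(S_T - K, 0):
  V(4,0) = 19.953035; V(4,1) = 6.824504; V(4,2) = 0.000000; V(4,3) = 0.000000; V(4,4) = 0.000000
Backward induction: V(k, i) = exp(-r*dt) * [p * V(k+1, i) + (1-p) * V(k+1, i+1)].
  V(3,0) = exp(-r*dt) * [p*19.953035 + (1-p)*6.824504] = 12.637670
  V(3,1) = exp(-r*dt) * [p*6.824504 + (1-p)*0.000000] = 3.068508
  V(3,2) = exp(-r*dt) * [p*0.000000 + (1-p)*0.000000] = 0.000000
  V(3,3) = exp(-r*dt) * [p*0.000000 + (1-p)*0.000000] = 0.000000
  V(2,0) = exp(-r*dt) * [p*12.637670 + (1-p)*3.068508] = 7.330710
  V(2,1) = exp(-r*dt) * [p*3.068508 + (1-p)*0.000000] = 1.379696
  V(2,2) = exp(-r*dt) * [p*0.000000 + (1-p)*0.000000] = 0.000000
  V(1,0) = exp(-r*dt) * [p*7.330710 + (1-p)*1.379696] = 4.037296
  V(1,1) = exp(-r*dt) * [p*1.379696 + (1-p)*0.000000] = 0.620354
  V(0,0) = exp(-r*dt) * [p*4.037296 + (1-p)*0.620354] = 2.148552

Answer: Price = V(0,0) = 2.1486


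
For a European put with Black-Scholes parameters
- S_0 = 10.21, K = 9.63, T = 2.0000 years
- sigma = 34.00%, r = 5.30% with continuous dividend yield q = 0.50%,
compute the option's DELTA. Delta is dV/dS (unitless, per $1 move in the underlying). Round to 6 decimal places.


Answer: Delta = -0.284302

Derivation:
d1 = 0.5617015154; d2 = 0.0808689042
phi(d1) = 0.3407204852; exp(-qT) = 0.9900498337; exp(-rT) = 0.8994246481
N(-d1) = 0.2871597008
Delta = -exp(-qT) * N(-d1) = -0.9900498337 * 0.2871597008 = -0.284302


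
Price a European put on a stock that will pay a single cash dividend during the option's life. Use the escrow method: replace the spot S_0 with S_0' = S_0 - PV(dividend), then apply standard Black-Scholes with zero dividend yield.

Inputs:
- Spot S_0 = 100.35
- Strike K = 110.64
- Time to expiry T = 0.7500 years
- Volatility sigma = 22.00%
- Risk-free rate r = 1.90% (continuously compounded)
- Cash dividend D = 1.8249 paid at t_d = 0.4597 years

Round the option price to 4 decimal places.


PV(D) = D * exp(-r * t_d) = 1.8249 * 0.99130373 = 1.80903018
S_0' = S_0 - PV(D) = 100.3500 - 1.80903018 = 98.54096982
d1 = (ln(S_0'/K) + (r + sigma^2/2)*T) / (sigma*sqrt(T)) = -0.43778523
d2 = d1 - sigma*sqrt(T) = -0.62831082
exp(-rT) = 0.98585105
N(-d1) = 0.66922901; N(-d2) = 0.73509983
P = K * exp(-rT) * N(-d2) - S_0' * N(-d1) = 110.6400 * 0.98585105 * 0.73509983 - 98.54096982 * 0.66922901 = 14.2342

Answer: Price = 14.2342


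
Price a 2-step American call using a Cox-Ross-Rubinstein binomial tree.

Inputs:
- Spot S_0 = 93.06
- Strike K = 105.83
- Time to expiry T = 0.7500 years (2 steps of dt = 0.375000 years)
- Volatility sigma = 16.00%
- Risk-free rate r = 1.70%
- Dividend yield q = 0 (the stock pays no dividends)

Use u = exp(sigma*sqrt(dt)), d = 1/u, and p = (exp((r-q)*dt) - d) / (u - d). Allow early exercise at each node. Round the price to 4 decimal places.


Answer: Price = V(0,0) = 1.8800

Derivation:
dt = T/N = 0.375000
u = exp(sigma*sqrt(dt)) = 1.102940; d = 1/u = 0.906667
p = (exp((r-q)*dt) - d) / (u - d) = 0.508109
Discount per step: exp(-r*dt) = 0.993645
Stock lattice S(k, i) with i counting down-moves:
  k=0: S(0,0) = 93.0600
  k=1: S(1,0) = 102.6396; S(1,1) = 84.3745
  k=2: S(2,0) = 113.2054; S(2,1) = 93.0600; S(2,2) = 76.4996
Terminal payoffs V(N, i) = max(S_T - K, 0):
  V(2,0) = 7.375373; V(2,1) = 0.000000; V(2,2) = 0.000000
Backward induction: V(k, i) = exp(-r*dt) * [p * V(k+1, i) + (1-p) * V(k+1, i+1)]; then take max(V_cont, immediate exercise) for American.
  V(1,0) = exp(-r*dt) * [p*7.375373 + (1-p)*0.000000] = 3.723677; exercise = 0.000000; V(1,0) = max -> 3.723677
  V(1,1) = exp(-r*dt) * [p*0.000000 + (1-p)*0.000000] = 0.000000; exercise = 0.000000; V(1,1) = max -> 0.000000
  V(0,0) = exp(-r*dt) * [p*3.723677 + (1-p)*0.000000] = 1.880009; exercise = 0.000000; V(0,0) = max -> 1.880009


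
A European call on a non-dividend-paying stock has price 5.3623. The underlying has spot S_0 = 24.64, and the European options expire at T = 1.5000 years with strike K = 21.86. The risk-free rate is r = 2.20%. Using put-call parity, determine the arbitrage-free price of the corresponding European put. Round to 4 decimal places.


Answer: Put price = 1.8727

Derivation:
Put-call parity: C - P = S_0 * exp(-qT) - K * exp(-rT).
S_0 * exp(-qT) = 24.6400 * 1.00000000 = 24.64000000
K * exp(-rT) = 21.8600 * 0.96753856 = 21.15039291
P = C - S*exp(-qT) + K*exp(-rT)
P = 5.3623 - 24.64000000 + 21.15039291 = 1.8727


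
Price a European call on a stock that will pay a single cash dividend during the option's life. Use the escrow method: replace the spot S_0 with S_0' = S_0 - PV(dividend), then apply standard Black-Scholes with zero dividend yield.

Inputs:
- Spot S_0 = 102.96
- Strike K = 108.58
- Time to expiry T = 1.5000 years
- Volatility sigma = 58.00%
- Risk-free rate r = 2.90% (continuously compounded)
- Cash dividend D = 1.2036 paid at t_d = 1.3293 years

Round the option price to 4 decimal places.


PV(D) = D * exp(-r * t_d) = 1.2036 * 0.96218388 = 1.15808452
S_0' = S_0 - PV(D) = 102.9600 - 1.15808452 = 101.80191548
d1 = (ln(S_0'/K) + (r + sigma^2/2)*T) / (sigma*sqrt(T)) = 0.32567190
d2 = d1 - sigma*sqrt(T) = -0.38468013
exp(-rT) = 0.95743255
N(d1) = 0.62766370; N(d2) = 0.35023721
C = S_0' * N(d1) - K * exp(-rT) * N(d2) = 101.80191548 * 0.62766370 - 108.5800 * 0.95743255 * 0.35023721 = 27.4874

Answer: Price = 27.4874


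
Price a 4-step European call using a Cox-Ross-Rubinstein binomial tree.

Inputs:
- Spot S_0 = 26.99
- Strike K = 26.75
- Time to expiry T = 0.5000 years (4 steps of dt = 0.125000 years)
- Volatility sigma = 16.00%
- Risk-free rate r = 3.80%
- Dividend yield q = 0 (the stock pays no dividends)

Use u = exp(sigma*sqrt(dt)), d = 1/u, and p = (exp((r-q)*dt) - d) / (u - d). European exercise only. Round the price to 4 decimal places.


Answer: Price = V(0,0) = 1.5751

Derivation:
dt = T/N = 0.125000
u = exp(sigma*sqrt(dt)) = 1.058199; d = 1/u = 0.945002
p = (exp((r-q)*dt) - d) / (u - d) = 0.527924
Discount per step: exp(-r*dt) = 0.995261
Stock lattice S(k, i) with i counting down-moves:
  k=0: S(0,0) = 26.9900
  k=1: S(1,0) = 28.5608; S(1,1) = 25.5056
  k=2: S(2,0) = 30.2230; S(2,1) = 26.9900; S(2,2) = 24.1028
  k=3: S(3,0) = 31.9820; S(3,1) = 28.5608; S(3,2) = 25.5056; S(3,3) = 22.7772
  k=4: S(4,0) = 33.8433; S(4,1) = 30.2230; S(4,2) = 26.9900; S(4,3) = 24.1028; S(4,4) = 21.5245
Terminal payoffs V(N, i) = max(S_T - K, 0):
  V(4,0) = 7.093285; V(4,1) = 3.473009; V(4,2) = 0.240000; V(4,3) = 0.000000; V(4,4) = 0.000000
Backward induction: V(k, i) = exp(-r*dt) * [p * V(k+1, i) + (1-p) * V(k+1, i+1)].
  V(3,0) = exp(-r*dt) * [p*7.093285 + (1-p)*3.473009] = 5.358723
  V(3,1) = exp(-r*dt) * [p*3.473009 + (1-p)*0.240000] = 1.937556
  V(3,2) = exp(-r*dt) * [p*0.240000 + (1-p)*0.000000] = 0.126101
  V(3,3) = exp(-r*dt) * [p*0.000000 + (1-p)*0.000000] = 0.000000
  V(2,0) = exp(-r*dt) * [p*5.358723 + (1-p)*1.937556] = 3.725930
  V(2,1) = exp(-r*dt) * [p*1.937556 + (1-p)*0.126101] = 1.077282
  V(2,2) = exp(-r*dt) * [p*0.126101 + (1-p)*0.000000] = 0.066256
  V(1,0) = exp(-r*dt) * [p*3.725930 + (1-p)*1.077282] = 2.463835
  V(1,1) = exp(-r*dt) * [p*1.077282 + (1-p)*0.066256] = 0.597157
  V(0,0) = exp(-r*dt) * [p*2.463835 + (1-p)*0.597157] = 1.575120


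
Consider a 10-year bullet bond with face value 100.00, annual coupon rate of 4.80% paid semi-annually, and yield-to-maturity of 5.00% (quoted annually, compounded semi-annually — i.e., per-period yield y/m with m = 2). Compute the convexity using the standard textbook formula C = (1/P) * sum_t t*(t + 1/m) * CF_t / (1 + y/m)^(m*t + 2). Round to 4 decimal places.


Answer: Convexity = 74.2812

Derivation:
Coupon per period c = face * coupon_rate / m = 2.400000
Periods per year m = 2; per-period yield y/m = 0.025000
Number of cashflows N = 20
Cashflows (t years, CF_t, discount factor 1/(1+y/m)^(m*t), PV):
  t = 0.5000: CF_t = 2.400000, DF = 0.975610, PV = 2.341463
  t = 1.0000: CF_t = 2.400000, DF = 0.951814, PV = 2.284355
  t = 1.5000: CF_t = 2.400000, DF = 0.928599, PV = 2.228639
  t = 2.0000: CF_t = 2.400000, DF = 0.905951, PV = 2.174282
  t = 2.5000: CF_t = 2.400000, DF = 0.883854, PV = 2.121250
  t = 3.0000: CF_t = 2.400000, DF = 0.862297, PV = 2.069512
  t = 3.5000: CF_t = 2.400000, DF = 0.841265, PV = 2.019037
  t = 4.0000: CF_t = 2.400000, DF = 0.820747, PV = 1.969792
  t = 4.5000: CF_t = 2.400000, DF = 0.800728, PV = 1.921748
  t = 5.0000: CF_t = 2.400000, DF = 0.781198, PV = 1.874876
  t = 5.5000: CF_t = 2.400000, DF = 0.762145, PV = 1.829147
  t = 6.0000: CF_t = 2.400000, DF = 0.743556, PV = 1.784534
  t = 6.5000: CF_t = 2.400000, DF = 0.725420, PV = 1.741009
  t = 7.0000: CF_t = 2.400000, DF = 0.707727, PV = 1.698545
  t = 7.5000: CF_t = 2.400000, DF = 0.690466, PV = 1.657117
  t = 8.0000: CF_t = 2.400000, DF = 0.673625, PV = 1.616700
  t = 8.5000: CF_t = 2.400000, DF = 0.657195, PV = 1.577268
  t = 9.0000: CF_t = 2.400000, DF = 0.641166, PV = 1.538798
  t = 9.5000: CF_t = 2.400000, DF = 0.625528, PV = 1.501267
  t = 10.0000: CF_t = 102.400000, DF = 0.610271, PV = 62.491745
Price P = sum_t PV_t = 98.441084
Convexity numerator sum_t t*(t + 1/m) * CF_t / (1+y/m)^(m*t + 2):
  t = 0.5000: term = 1.114319
  t = 1.0000: term = 3.261422
  t = 1.5000: term = 6.363751
  t = 2.0000: term = 10.347562
  t = 2.5000: term = 15.142774
  t = 3.0000: term = 20.682814
  t = 3.5000: term = 26.904473
  t = 4.0000: term = 33.747771
  t = 4.5000: term = 41.155818
  t = 5.0000: term = 49.074688
  t = 5.5000: term = 57.453294
  t = 6.0000: term = 66.243266
  t = 6.5000: term = 75.398839
  t = 7.0000: term = 84.876742
  t = 7.5000: term = 94.636088
  t = 8.0000: term = 104.638276
  t = 8.5000: term = 114.846889
  t = 9.0000: term = 125.227597
  t = 9.5000: term = 135.748073
  t = 10.0000: term = 6245.456921
Convexity = (1/P) * sum = 7312.321378 / 98.441084 = 74.281195


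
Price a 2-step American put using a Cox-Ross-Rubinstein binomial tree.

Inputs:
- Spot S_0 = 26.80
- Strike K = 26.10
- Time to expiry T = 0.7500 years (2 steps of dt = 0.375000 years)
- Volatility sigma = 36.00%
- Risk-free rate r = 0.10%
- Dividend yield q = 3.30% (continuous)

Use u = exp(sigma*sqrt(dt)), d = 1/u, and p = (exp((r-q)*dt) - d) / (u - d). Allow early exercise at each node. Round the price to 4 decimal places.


dt = T/N = 0.375000
u = exp(sigma*sqrt(dt)) = 1.246643; d = 1/u = 0.802154
p = (exp((r-q)*dt) - d) / (u - d) = 0.418273
Discount per step: exp(-r*dt) = 0.999625
Stock lattice S(k, i) with i counting down-moves:
  k=0: S(0,0) = 26.8000
  k=1: S(1,0) = 33.4100; S(1,1) = 21.4977
  k=2: S(2,0) = 41.6504; S(2,1) = 26.8000; S(2,2) = 17.2445
Terminal payoffs V(N, i) = max(K - S_T, 0):
  V(2,0) = 0.000000; V(2,1) = 0.000000; V(2,2) = 8.855492
Backward induction: V(k, i) = exp(-r*dt) * [p * V(k+1, i) + (1-p) * V(k+1, i+1)]; then take max(V_cont, immediate exercise) for American.
  V(1,0) = exp(-r*dt) * [p*0.000000 + (1-p)*0.000000] = 0.000000; exercise = 0.000000; V(1,0) = max -> 0.000000
  V(1,1) = exp(-r*dt) * [p*0.000000 + (1-p)*8.855492] = 5.149551; exercise = 4.602260; V(1,1) = max -> 5.149551
  V(0,0) = exp(-r*dt) * [p*0.000000 + (1-p)*5.149551] = 2.994512; exercise = 0.000000; V(0,0) = max -> 2.994512

Answer: Price = V(0,0) = 2.9945


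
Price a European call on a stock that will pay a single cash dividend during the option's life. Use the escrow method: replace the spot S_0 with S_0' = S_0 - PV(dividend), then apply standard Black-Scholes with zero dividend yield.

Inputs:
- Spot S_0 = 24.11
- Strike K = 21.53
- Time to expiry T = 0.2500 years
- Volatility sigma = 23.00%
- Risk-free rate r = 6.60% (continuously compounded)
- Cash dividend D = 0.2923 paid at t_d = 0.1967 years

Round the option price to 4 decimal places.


PV(D) = D * exp(-r * t_d) = 0.2923 * 0.98710171 = 0.28852983
S_0' = S_0 - PV(D) = 24.1100 - 0.28852983 = 23.82147017
d1 = (ln(S_0'/K) + (r + sigma^2/2)*T) / (sigma*sqrt(T)) = 1.08045627
d2 = d1 - sigma*sqrt(T) = 0.96545627
exp(-rT) = 0.98363538
N(d1) = 0.86003047; N(d2) = 0.83284183
C = S_0' * N(d1) - K * exp(-rT) * N(d2) = 23.82147017 * 0.86003047 - 21.5300 * 0.98363538 * 0.83284183 = 2.8495

Answer: Price = 2.8495


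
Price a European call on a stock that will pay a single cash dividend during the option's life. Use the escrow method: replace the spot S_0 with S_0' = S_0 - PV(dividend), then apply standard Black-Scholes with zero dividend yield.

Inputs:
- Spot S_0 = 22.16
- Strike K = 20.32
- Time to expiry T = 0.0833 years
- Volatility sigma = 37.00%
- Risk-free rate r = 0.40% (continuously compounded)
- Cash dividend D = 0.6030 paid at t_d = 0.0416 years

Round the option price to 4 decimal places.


PV(D) = D * exp(-r * t_d) = 0.6030 * 0.99983361 = 0.60289967
S_0' = S_0 - PV(D) = 22.1600 - 0.60289967 = 21.55710033
d1 = (ln(S_0'/K) + (r + sigma^2/2)*T) / (sigma*sqrt(T)) = 0.60994157
d2 = d1 - sigma*sqrt(T) = 0.50315314
exp(-rT) = 0.99966686
N(d1) = 0.72904974; N(d2) = 0.69257169
C = S_0' * N(d1) - K * exp(-rT) * N(d2) = 21.55710033 * 0.72904974 - 20.3200 * 0.99966686 * 0.69257169 = 1.6478

Answer: Price = 1.6478


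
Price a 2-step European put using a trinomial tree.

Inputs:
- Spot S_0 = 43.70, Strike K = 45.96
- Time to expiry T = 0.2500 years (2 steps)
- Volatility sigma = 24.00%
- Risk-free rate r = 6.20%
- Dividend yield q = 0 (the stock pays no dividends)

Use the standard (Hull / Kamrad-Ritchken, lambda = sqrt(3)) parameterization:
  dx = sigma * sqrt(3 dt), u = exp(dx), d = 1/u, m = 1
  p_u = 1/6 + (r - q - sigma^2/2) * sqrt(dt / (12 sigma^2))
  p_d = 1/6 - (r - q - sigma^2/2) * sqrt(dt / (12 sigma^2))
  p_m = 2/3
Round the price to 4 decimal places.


Answer: Price = V(0,0) = 3.0673

Derivation:
dt = T/N = 0.125000; dx = sigma*sqrt(3*dt) = 0.146969
u = exp(dx) = 1.158319; d = 1/u = 0.863320
p_u = 0.180785, p_m = 0.666667, p_d = 0.152548
Discount per step: exp(-r*dt) = 0.992280
Stock lattice S(k, j) with j the centered position index:
  k=0: S(0,+0) = 43.7000
  k=1: S(1,-1) = 37.7271; S(1,+0) = 43.7000; S(1,+1) = 50.6185
  k=2: S(2,-2) = 32.5706; S(2,-1) = 37.7271; S(2,+0) = 43.7000; S(2,+1) = 50.6185; S(2,+2) = 58.6324
Terminal payoffs V(N, j) = max(K - S_T, 0):
  V(2,-2) = 13.389423; V(2,-1) = 8.232898; V(2,+0) = 2.260000; V(2,+1) = 0.000000; V(2,+2) = 0.000000
Backward induction: V(k, j) = exp(-r*dt) * [p_u * V(k+1, j+1) + p_m * V(k+1, j) + p_d * V(k+1, j-1)]
  V(1,-1) = exp(-r*dt) * [p_u*2.260000 + p_m*8.232898 + p_d*13.389423] = 7.878409
  V(1,+0) = exp(-r*dt) * [p_u*0.000000 + p_m*2.260000 + p_d*8.232898] = 2.741252
  V(1,+1) = exp(-r*dt) * [p_u*0.000000 + p_m*0.000000 + p_d*2.260000] = 0.342097
  V(0,+0) = exp(-r*dt) * [p_u*0.342097 + p_m*2.741252 + p_d*7.878409] = 3.067320


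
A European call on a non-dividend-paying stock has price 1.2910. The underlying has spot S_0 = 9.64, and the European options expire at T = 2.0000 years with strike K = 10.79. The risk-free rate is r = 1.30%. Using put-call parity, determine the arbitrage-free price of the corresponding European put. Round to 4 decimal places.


Put-call parity: C - P = S_0 * exp(-qT) - K * exp(-rT).
S_0 * exp(-qT) = 9.6400 * 1.00000000 = 9.64000000
K * exp(-rT) = 10.7900 * 0.97433509 = 10.51307562
P = C - S*exp(-qT) + K*exp(-rT)
P = 1.2910 - 9.64000000 + 10.51307562 = 2.1641

Answer: Put price = 2.1641


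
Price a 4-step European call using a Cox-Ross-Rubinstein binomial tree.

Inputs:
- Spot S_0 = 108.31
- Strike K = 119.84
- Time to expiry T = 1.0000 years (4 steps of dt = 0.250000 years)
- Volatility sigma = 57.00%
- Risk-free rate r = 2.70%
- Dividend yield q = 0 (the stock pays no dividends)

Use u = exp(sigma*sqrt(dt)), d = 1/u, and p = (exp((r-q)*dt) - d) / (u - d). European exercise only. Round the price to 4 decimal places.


Answer: Price = V(0,0) = 21.4294

Derivation:
dt = T/N = 0.250000
u = exp(sigma*sqrt(dt)) = 1.329762; d = 1/u = 0.752014
p = (exp((r-q)*dt) - d) / (u - d) = 0.440951
Discount per step: exp(-r*dt) = 0.993273
Stock lattice S(k, i) with i counting down-moves:
  k=0: S(0,0) = 108.3100
  k=1: S(1,0) = 144.0265; S(1,1) = 81.4507
  k=2: S(2,0) = 191.5210; S(2,1) = 108.3100; S(2,2) = 61.2521
  k=3: S(3,0) = 254.6774; S(3,1) = 144.0265; S(3,2) = 81.4507; S(3,3) = 46.0624
  k=4: S(4,0) = 338.6603; S(4,1) = 191.5210; S(4,2) = 108.3100; S(4,3) = 61.2521; S(4,4) = 34.6396
Terminal payoffs V(N, i) = max(S_T - K, 0):
  V(4,0) = 218.820282; V(4,1) = 71.681004; V(4,2) = 0.000000; V(4,3) = 0.000000; V(4,4) = 0.000000
Backward induction: V(k, i) = exp(-r*dt) * [p * V(k+1, i) + (1-p) * V(k+1, i+1)].
  V(3,0) = exp(-r*dt) * [p*218.820282 + (1-p)*71.681004] = 135.643555
  V(3,1) = exp(-r*dt) * [p*71.681004 + (1-p)*0.000000] = 31.395191
  V(3,2) = exp(-r*dt) * [p*0.000000 + (1-p)*0.000000] = 0.000000
  V(3,3) = exp(-r*dt) * [p*0.000000 + (1-p)*0.000000] = 0.000000
  V(2,0) = exp(-r*dt) * [p*135.643555 + (1-p)*31.395191] = 76.843187
  V(2,1) = exp(-r*dt) * [p*31.395191 + (1-p)*0.000000] = 13.750617
  V(2,2) = exp(-r*dt) * [p*0.000000 + (1-p)*0.000000] = 0.000000
  V(1,0) = exp(-r*dt) * [p*76.843187 + (1-p)*13.750617] = 41.291700
  V(1,1) = exp(-r*dt) * [p*13.750617 + (1-p)*0.000000] = 6.022561
  V(0,0) = exp(-r*dt) * [p*41.291700 + (1-p)*6.022561] = 21.429393


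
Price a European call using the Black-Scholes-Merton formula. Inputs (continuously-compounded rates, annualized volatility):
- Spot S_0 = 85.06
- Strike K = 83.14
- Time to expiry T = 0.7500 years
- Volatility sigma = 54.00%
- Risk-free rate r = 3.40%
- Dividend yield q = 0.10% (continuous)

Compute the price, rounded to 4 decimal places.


d1 = (ln(S/K) + (r - q + 0.5*sigma^2) * T) / (sigma * sqrt(T)) = 0.33557085
d2 = d1 - sigma * sqrt(T) = -0.13208287
exp(-rT) = 0.97482238; exp(-qT) = 0.99925028
C = S_0 * exp(-qT) * N(d1) - K * exp(-rT) * N(d2)
N(d1) = 0.63140275; N(d2) = 0.44745937
C = 85.0600 * 0.99925028 * 0.63140275 - 83.1400 * 0.97482238 * 0.44745937 = 17.4017

Answer: Price = 17.4017


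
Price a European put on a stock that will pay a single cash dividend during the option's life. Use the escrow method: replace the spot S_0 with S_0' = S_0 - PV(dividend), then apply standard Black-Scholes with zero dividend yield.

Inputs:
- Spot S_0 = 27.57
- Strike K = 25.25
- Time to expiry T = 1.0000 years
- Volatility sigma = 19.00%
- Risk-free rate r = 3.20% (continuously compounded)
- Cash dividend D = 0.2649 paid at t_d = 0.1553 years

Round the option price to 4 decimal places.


PV(D) = D * exp(-r * t_d) = 0.2649 * 0.99504273 = 0.26358682
S_0' = S_0 - PV(D) = 27.5700 - 0.26358682 = 27.30641318
d1 = (ln(S_0'/K) + (r + sigma^2/2)*T) / (sigma*sqrt(T)) = 0.67550228
d2 = d1 - sigma*sqrt(T) = 0.48550228
exp(-rT) = 0.96850658
N(-d1) = 0.24967835; N(-d2) = 0.31366005
P = K * exp(-rT) * N(-d2) - S_0' * N(-d1) = 25.2500 * 0.96850658 * 0.31366005 - 27.30641318 * 0.24967835 = 0.8527

Answer: Price = 0.8527


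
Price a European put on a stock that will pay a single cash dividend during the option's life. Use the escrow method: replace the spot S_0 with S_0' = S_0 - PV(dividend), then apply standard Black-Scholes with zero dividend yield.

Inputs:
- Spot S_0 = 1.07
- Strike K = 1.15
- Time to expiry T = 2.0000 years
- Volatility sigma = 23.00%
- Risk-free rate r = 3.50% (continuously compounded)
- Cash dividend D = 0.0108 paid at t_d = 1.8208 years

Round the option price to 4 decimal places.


PV(D) = D * exp(-r * t_d) = 0.0108 * 0.93826017 = 0.01013321
S_0' = S_0 - PV(D) = 1.0700 - 0.01013321 = 1.05986679
d1 = (ln(S_0'/K) + (r + sigma^2/2)*T) / (sigma*sqrt(T)) = 0.12691426
d2 = d1 - sigma*sqrt(T) = -0.19835486
exp(-rT) = 0.93239382
N(-d1) = 0.44950413; N(-d2) = 0.57861629
P = K * exp(-rT) * N(-d2) - S_0' * N(-d1) = 1.1500 * 0.93239382 * 0.57861629 - 1.05986679 * 0.44950413 = 0.1440

Answer: Price = 0.1440


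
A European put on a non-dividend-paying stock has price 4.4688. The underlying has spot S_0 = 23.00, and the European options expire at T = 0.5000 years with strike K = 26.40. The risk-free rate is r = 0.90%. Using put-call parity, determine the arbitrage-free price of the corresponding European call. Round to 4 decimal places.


Put-call parity: C - P = S_0 * exp(-qT) - K * exp(-rT).
S_0 * exp(-qT) = 23.0000 * 1.00000000 = 23.00000000
K * exp(-rT) = 26.4000 * 0.99551011 = 26.28146690
C = P + S*exp(-qT) - K*exp(-rT)
C = 4.4688 + 23.00000000 - 26.28146690 = 1.1873

Answer: Call price = 1.1873


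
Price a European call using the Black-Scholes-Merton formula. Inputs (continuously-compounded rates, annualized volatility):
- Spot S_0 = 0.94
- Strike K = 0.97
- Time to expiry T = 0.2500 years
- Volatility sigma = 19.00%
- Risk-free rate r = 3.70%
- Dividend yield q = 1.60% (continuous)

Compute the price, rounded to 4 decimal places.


Answer: Price = 0.0249

Derivation:
d1 = (ln(S/K) + (r - q + 0.5*sigma^2) * T) / (sigma * sqrt(T)) = -0.22793364
d2 = d1 - sigma * sqrt(T) = -0.32293364
exp(-rT) = 0.99079265; exp(-qT) = 0.99600799
C = S_0 * exp(-qT) * N(d1) - K * exp(-rT) * N(d2)
N(d1) = 0.40984891; N(d2) = 0.37337275
C = 0.9400 * 0.99600799 * 0.40984891 - 0.9700 * 0.99079265 * 0.37337275 = 0.0249


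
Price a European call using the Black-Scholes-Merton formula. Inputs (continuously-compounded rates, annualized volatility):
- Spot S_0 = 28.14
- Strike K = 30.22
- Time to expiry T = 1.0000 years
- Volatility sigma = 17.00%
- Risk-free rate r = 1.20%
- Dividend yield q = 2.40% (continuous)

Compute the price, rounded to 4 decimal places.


d1 = (ln(S/K) + (r - q + 0.5*sigma^2) * T) / (sigma * sqrt(T)) = -0.40507003
d2 = d1 - sigma * sqrt(T) = -0.57507003
exp(-rT) = 0.98807171; exp(-qT) = 0.97628571
C = S_0 * exp(-qT) * N(d1) - K * exp(-rT) * N(d2)
N(d1) = 0.34271302; N(d2) = 0.28262197
C = 28.1400 * 0.97628571 * 0.34271302 - 30.2200 * 0.98807171 * 0.28262197 = 0.9763

Answer: Price = 0.9763


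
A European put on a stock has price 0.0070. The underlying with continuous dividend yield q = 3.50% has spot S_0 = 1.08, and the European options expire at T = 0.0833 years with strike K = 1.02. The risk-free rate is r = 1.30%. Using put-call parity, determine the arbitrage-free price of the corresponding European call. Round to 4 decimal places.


Answer: Call price = 0.0650

Derivation:
Put-call parity: C - P = S_0 * exp(-qT) - K * exp(-rT).
S_0 * exp(-qT) = 1.0800 * 0.99708875 = 1.07685585
K * exp(-rT) = 1.0200 * 0.99891769 = 1.01889604
C = P + S*exp(-qT) - K*exp(-rT)
C = 0.0070 + 1.07685585 - 1.01889604 = 0.0650


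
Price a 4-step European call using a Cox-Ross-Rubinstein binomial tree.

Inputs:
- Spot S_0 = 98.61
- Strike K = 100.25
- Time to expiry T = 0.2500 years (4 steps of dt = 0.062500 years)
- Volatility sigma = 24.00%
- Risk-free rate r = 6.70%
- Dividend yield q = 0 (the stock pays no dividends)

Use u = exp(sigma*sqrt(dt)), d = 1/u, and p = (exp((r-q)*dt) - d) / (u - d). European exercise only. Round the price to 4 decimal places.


Answer: Price = V(0,0) = 4.7065

Derivation:
dt = T/N = 0.062500
u = exp(sigma*sqrt(dt)) = 1.061837; d = 1/u = 0.941765
p = (exp((r-q)*dt) - d) / (u - d) = 0.519953
Discount per step: exp(-r*dt) = 0.995821
Stock lattice S(k, i) with i counting down-moves:
  k=0: S(0,0) = 98.6100
  k=1: S(1,0) = 104.7077; S(1,1) = 92.8674
  k=2: S(2,0) = 111.1825; S(2,1) = 98.6100; S(2,2) = 87.4592
  k=3: S(3,0) = 118.0576; S(3,1) = 104.7077; S(3,2) = 92.8674; S(3,3) = 82.3660
  k=4: S(4,0) = 125.3579; S(4,1) = 111.1825; S(4,2) = 98.6100; S(4,3) = 87.4592; S(4,4) = 77.5694
Terminal payoffs V(N, i) = max(S_T - K, 0):
  V(4,0) = 25.107879; V(4,1) = 10.932465; V(4,2) = 0.000000; V(4,3) = 0.000000; V(4,4) = 0.000000
Backward induction: V(k, i) = exp(-r*dt) * [p * V(k+1, i) + (1-p) * V(k+1, i+1)].
  V(3,0) = exp(-r*dt) * [p*25.107879 + (1-p)*10.932465] = 18.226523
  V(3,1) = exp(-r*dt) * [p*10.932465 + (1-p)*0.000000] = 5.660609
  V(3,2) = exp(-r*dt) * [p*0.000000 + (1-p)*0.000000] = 0.000000
  V(3,3) = exp(-r*dt) * [p*0.000000 + (1-p)*0.000000] = 0.000000
  V(2,0) = exp(-r*dt) * [p*18.226523 + (1-p)*5.660609] = 12.143331
  V(2,1) = exp(-r*dt) * [p*5.660609 + (1-p)*0.000000] = 2.930949
  V(2,2) = exp(-r*dt) * [p*0.000000 + (1-p)*0.000000] = 0.000000
  V(1,0) = exp(-r*dt) * [p*12.143331 + (1-p)*2.930949] = 7.688686
  V(1,1) = exp(-r*dt) * [p*2.930949 + (1-p)*0.000000] = 1.517586
  V(0,0) = exp(-r*dt) * [p*7.688686 + (1-p)*1.517586] = 4.706515


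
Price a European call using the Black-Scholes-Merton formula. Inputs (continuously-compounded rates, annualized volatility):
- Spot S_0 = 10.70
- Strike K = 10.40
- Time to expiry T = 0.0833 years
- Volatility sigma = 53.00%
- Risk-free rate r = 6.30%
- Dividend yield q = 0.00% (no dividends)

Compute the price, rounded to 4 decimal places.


Answer: Price = 0.8342

Derivation:
d1 = (ln(S/K) + (r - q + 0.5*sigma^2) * T) / (sigma * sqrt(T)) = 0.29669965
d2 = d1 - sigma * sqrt(T) = 0.14373243
exp(-rT) = 0.99476585; exp(-qT) = 1.00000000
C = S_0 * exp(-qT) * N(d1) - K * exp(-rT) * N(d2)
N(d1) = 0.61665209; N(d2) = 0.55714412
C = 10.7000 * 1.00000000 * 0.61665209 - 10.4000 * 0.99476585 * 0.55714412 = 0.8342


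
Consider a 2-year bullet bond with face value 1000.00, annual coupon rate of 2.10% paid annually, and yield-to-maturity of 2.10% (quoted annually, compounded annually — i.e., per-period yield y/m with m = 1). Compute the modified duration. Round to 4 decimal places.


Answer: Modified duration = 1.9387

Derivation:
Coupon per period c = face * coupon_rate / m = 21.000000
Periods per year m = 1; per-period yield y/m = 0.021000
Number of cashflows N = 2
Cashflows (t years, CF_t, discount factor 1/(1+y/m)^(m*t), PV):
  t = 1.0000: CF_t = 21.000000, DF = 0.979432, PV = 20.568071
  t = 2.0000: CF_t = 1021.000000, DF = 0.959287, PV = 979.431929
Price P = sum_t PV_t = 1000.000000
First compute Macaulay numerator sum_t t * PV_t:
  t * PV_t at t = 1.0000: 20.568071
  t * PV_t at t = 2.0000: 1958.863859
Macaulay duration D = 1979.431929 / 1000.000000 = 1.979432
Modified duration = D / (1 + y/m) = 1.979432 / (1 + 0.021000) = 1.938719


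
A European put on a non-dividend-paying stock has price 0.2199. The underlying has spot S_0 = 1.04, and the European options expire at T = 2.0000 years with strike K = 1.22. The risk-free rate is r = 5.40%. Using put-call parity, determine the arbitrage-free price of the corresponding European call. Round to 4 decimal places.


Answer: Call price = 0.1648

Derivation:
Put-call parity: C - P = S_0 * exp(-qT) - K * exp(-rT).
S_0 * exp(-qT) = 1.0400 * 1.00000000 = 1.04000000
K * exp(-rT) = 1.2200 * 0.89762760 = 1.09510567
C = P + S*exp(-qT) - K*exp(-rT)
C = 0.2199 + 1.04000000 - 1.09510567 = 0.1648


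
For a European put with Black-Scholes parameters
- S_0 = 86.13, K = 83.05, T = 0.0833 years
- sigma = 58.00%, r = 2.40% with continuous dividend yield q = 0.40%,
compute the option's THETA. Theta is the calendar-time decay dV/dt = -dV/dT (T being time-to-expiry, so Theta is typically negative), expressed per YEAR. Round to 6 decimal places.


d1 = 0.3111863895; d2 = 0.1437883011
phi(d1) = 0.3800862730; exp(-qT) = 0.9996668555; exp(-rT) = 0.9980027971
Theta = -S*exp(-qT)*phi(d1)*sigma/(2*sqrt(T)) + r*K*exp(-rT)*N(-d2) - q*S*exp(-qT)*N(-d1)
N(-d1) = 0.3778294647; N(-d2) = 0.4428338206; sqrt(T) = 0.2886173938
Term 1 = -86.1300 * 0.9996668555 * 0.3800862730 * 0.5800 / (2 * 0.2886173938) = -32.8826963912
Term 2 = 0.0240 * 83.0500 * 0.9980027971 * 0.4428338206 = 0.8808935274
Term 3 = -0.0040 * 86.1300 * 0.9996668555 * 0.3778294647 = -0.1301264418
Theta = -32.8826963912 + (0.8808935274) + (-0.1301264418) = -32.131929

Answer: Theta = -32.131929


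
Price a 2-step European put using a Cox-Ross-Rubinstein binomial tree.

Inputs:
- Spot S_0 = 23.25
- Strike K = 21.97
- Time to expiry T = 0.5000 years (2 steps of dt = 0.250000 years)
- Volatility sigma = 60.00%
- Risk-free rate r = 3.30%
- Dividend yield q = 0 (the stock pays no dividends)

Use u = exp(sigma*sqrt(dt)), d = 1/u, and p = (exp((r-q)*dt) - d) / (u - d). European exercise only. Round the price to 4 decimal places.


dt = T/N = 0.250000
u = exp(sigma*sqrt(dt)) = 1.349859; d = 1/u = 0.740818
p = (exp((r-q)*dt) - d) / (u - d) = 0.439159
Discount per step: exp(-r*dt) = 0.991784
Stock lattice S(k, i) with i counting down-moves:
  k=0: S(0,0) = 23.2500
  k=1: S(1,0) = 31.3842; S(1,1) = 17.2240
  k=2: S(2,0) = 42.3643; S(2,1) = 23.2500; S(2,2) = 12.7599
Terminal payoffs V(N, i) = max(K - S_T, 0):
  V(2,0) = 0.000000; V(2,1) = 0.000000; V(2,2) = 9.210129
Backward induction: V(k, i) = exp(-r*dt) * [p * V(k+1, i) + (1-p) * V(k+1, i+1)].
  V(1,0) = exp(-r*dt) * [p*0.000000 + (1-p)*0.000000] = 0.000000
  V(1,1) = exp(-r*dt) * [p*0.000000 + (1-p)*9.210129] = 5.122975
  V(0,0) = exp(-r*dt) * [p*0.000000 + (1-p)*5.122975] = 2.849566

Answer: Price = V(0,0) = 2.8496


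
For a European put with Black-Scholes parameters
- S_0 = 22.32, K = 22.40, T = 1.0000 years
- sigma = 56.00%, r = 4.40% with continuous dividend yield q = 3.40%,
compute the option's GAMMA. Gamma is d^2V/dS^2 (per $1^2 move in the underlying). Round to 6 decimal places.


Answer: Gamma = 0.029567

Derivation:
d1 = 0.2914681762; d2 = -0.2685318238
phi(d1) = 0.3823513296; exp(-qT) = 0.9665715046; exp(-rT) = 0.9569539575
Gamma = exp(-qT) * phi(d1) / (S * sigma * sqrt(T)) = 0.9665715046 * 0.3823513296 / (22.3200 * 0.5600 * 1.0000000000) = 0.029567


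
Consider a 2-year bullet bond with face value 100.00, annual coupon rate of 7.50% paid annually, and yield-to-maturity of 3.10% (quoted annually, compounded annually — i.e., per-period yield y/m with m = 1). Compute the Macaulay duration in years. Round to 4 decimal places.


Coupon per period c = face * coupon_rate / m = 7.500000
Periods per year m = 1; per-period yield y/m = 0.031000
Number of cashflows N = 2
Cashflows (t years, CF_t, discount factor 1/(1+y/m)^(m*t), PV):
  t = 1.0000: CF_t = 7.500000, DF = 0.969932, PV = 7.274491
  t = 2.0000: CF_t = 107.500000, DF = 0.940768, PV = 101.132591
Price P = sum_t PV_t = 108.407082
Macaulay numerator sum_t t * PV_t:
  t * PV_t at t = 1.0000: 7.274491
  t * PV_t at t = 2.0000: 202.265182
Macaulay duration D = (sum_t t * PV_t) / P = 209.539673 / 108.407082 = 1.932897

Answer: Macaulay duration = 1.9329 years


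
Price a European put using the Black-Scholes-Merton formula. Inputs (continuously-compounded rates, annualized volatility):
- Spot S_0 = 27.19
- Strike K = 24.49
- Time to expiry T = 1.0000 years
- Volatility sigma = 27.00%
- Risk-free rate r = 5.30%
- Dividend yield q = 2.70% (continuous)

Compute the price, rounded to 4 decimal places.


Answer: Price = 1.3519

Derivation:
d1 = (ln(S/K) + (r - q + 0.5*sigma^2) * T) / (sigma * sqrt(T)) = 0.61864588
d2 = d1 - sigma * sqrt(T) = 0.34864588
exp(-rT) = 0.94838001; exp(-qT) = 0.97336124
P = K * exp(-rT) * N(-d2) - S_0 * exp(-qT) * N(-d1)
N(-d1) = 0.26807483; N(-d2) = 0.36367759
P = 24.4900 * 0.94838001 * 0.36367759 - 27.1900 * 0.97336124 * 0.26807483 = 1.3519


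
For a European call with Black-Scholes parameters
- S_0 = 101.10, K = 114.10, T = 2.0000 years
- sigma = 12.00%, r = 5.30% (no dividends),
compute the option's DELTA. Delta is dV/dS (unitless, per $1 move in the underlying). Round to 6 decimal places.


d1 = -0.0033300654; d2 = -0.1730356929
phi(d1) = 0.3989400684; exp(-qT) = 1.0000000000; exp(-rT) = 0.8994246481
N(d1) = 0.4986714986
Delta = exp(-qT) * N(d1) = 1.0000000000 * 0.4986714986 = 0.498671

Answer: Delta = 0.498671


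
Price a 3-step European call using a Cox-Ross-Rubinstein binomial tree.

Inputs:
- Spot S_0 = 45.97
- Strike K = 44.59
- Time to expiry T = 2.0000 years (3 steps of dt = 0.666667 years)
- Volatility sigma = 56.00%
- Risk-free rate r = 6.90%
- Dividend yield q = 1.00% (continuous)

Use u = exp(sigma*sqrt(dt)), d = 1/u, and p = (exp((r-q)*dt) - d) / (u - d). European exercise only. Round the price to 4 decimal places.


Answer: Price = V(0,0) = 17.1841

Derivation:
dt = T/N = 0.666667
u = exp(sigma*sqrt(dt)) = 1.579705; d = 1/u = 0.633030
p = (exp((r-q)*dt) - d) / (u - d) = 0.430018
Discount per step: exp(-r*dt) = 0.955042
Stock lattice S(k, i) with i counting down-moves:
  k=0: S(0,0) = 45.9700
  k=1: S(1,0) = 72.6190; S(1,1) = 29.1004
  k=2: S(2,0) = 114.7167; S(2,1) = 45.9700; S(2,2) = 18.4214
  k=3: S(3,0) = 181.2185; S(3,1) = 72.6190; S(3,2) = 29.1004; S(3,3) = 11.6613
Terminal payoffs V(N, i) = max(S_T - K, 0):
  V(3,0) = 136.628460; V(3,1) = 28.029036; V(3,2) = 0.000000; V(3,3) = 0.000000
Backward induction: V(k, i) = exp(-r*dt) * [p * V(k+1, i) + (1-p) * V(k+1, i+1)].
  V(2,0) = exp(-r*dt) * [p*136.628460 + (1-p)*28.029036] = 71.369095
  V(2,1) = exp(-r*dt) * [p*28.029036 + (1-p)*0.000000] = 11.511114
  V(2,2) = exp(-r*dt) * [p*0.000000 + (1-p)*0.000000] = 0.000000
  V(1,0) = exp(-r*dt) * [p*71.369095 + (1-p)*11.511114] = 35.576391
  V(1,1) = exp(-r*dt) * [p*11.511114 + (1-p)*0.000000] = 4.727446
  V(0,0) = exp(-r*dt) * [p*35.576391 + (1-p)*4.727446] = 17.184118
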